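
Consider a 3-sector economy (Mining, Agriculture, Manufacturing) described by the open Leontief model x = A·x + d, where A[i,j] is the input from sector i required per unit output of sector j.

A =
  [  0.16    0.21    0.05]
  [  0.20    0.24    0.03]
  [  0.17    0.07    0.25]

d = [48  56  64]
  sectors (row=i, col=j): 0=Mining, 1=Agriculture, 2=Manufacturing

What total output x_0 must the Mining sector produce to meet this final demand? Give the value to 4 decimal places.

89.4351

Form M = I − A:
  [  0.84   -0.21   -0.05]
  [ -0.20    0.76   -0.03]
  [ -0.17   -0.07    0.75]
Leontief inverse L = M⁻¹:
  [  1.2986    0.3682    0.1013]
  [  0.3547    1.4212    0.0805]
  [  0.3275    0.2161    1.3638]
Total output x = L · d:
  x_0 = 1.2986·48 + 0.3682·56 + 0.1013·64 = 89.4351
  x_1 = 0.3547·48 + 1.4212·56 + 0.0805·64 = 101.7633
  x_2 = 0.3275·48 + 0.2161·56 + 1.3638·64 = 115.1032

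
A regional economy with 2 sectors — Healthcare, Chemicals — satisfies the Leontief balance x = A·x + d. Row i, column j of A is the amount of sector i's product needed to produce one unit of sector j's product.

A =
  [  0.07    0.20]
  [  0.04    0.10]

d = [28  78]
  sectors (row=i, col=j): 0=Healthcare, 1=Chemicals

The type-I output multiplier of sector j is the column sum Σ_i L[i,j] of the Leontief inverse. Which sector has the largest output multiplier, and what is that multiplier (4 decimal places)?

Form M = I − A:
  [  0.93   -0.20]
  [ -0.04    0.90]
Leontief inverse L = M⁻¹:
  [  1.0856    0.2413]
  [  0.0483    1.1218]
Total output x = L · d:
  x_0 = 1.0856·28 + 0.2413·78 = 49.2159
  x_1 = 0.0483·28 + 1.1218·78 = 88.8540
Output multipliers (column sums of L):
  Healthcare: 1.1339
  Chemicals: 1.3631

Chemicals (1.3631)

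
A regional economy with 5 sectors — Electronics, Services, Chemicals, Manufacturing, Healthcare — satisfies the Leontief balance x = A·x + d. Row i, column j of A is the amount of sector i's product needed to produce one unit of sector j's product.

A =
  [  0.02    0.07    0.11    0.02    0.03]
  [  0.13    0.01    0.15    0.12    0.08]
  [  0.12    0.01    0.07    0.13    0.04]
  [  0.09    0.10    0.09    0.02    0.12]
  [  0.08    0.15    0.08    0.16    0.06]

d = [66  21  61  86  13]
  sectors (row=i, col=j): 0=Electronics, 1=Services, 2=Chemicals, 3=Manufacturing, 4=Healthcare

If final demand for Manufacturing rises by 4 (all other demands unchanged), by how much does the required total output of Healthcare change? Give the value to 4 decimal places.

0.9400

Form M = I − A:
  [  0.98   -0.07   -0.11   -0.02   -0.03]
  [ -0.13    0.99   -0.15   -0.12   -0.08]
  [ -0.12   -0.01    0.93   -0.13   -0.04]
  [ -0.09   -0.10   -0.09    0.98   -0.12]
  [ -0.08   -0.15   -0.08   -0.16    0.94]
Leontief inverse L = M⁻¹:
  [  1.0613    0.0913    0.1511    0.0620    0.0560]
  [  0.1963    1.0647    0.2241    0.1853    0.1301]
  [  0.1674    0.0527    1.1271    0.1724    0.0798]
  [  0.1527    0.1472    0.1613    1.0896    0.1634]
  [  0.1619    0.2072    0.1720    0.2350    1.1239]
Total output x = L · d:
  x_0 = 1.0613·66 + 0.0913·21 + 0.1511·61 + 0.0620·86 + 0.0560·13 = 87.2398
  x_1 = 0.1963·66 + 1.0647·21 + 0.2241·61 + 0.1853·86 + 0.1301·13 = 66.6119
  x_2 = 0.1674·66 + 0.0527·21 + 1.1271·61 + 0.1724·86 + 0.0798·13 = 96.7722
  x_3 = 0.1527·66 + 0.1472·21 + 0.1613·61 + 1.0896·86 + 0.1634·13 = 118.8409
  x_4 = 0.1619·66 + 0.2072·21 + 0.1720·61 + 0.2350·86 + 1.1239·13 = 60.3482
Δx_4 = L[4,3] · Δd_3 = 0.2350 · 4 = 0.9400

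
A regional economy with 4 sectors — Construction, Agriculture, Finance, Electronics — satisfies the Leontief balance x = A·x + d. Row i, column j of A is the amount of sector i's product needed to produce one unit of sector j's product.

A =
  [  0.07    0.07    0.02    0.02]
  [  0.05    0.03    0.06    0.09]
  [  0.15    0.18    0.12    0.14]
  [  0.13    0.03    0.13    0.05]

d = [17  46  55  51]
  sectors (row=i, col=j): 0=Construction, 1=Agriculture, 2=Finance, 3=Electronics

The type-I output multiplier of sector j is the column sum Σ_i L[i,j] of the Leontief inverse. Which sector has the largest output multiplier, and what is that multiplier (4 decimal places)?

Form M = I − A:
  [  0.93   -0.07   -0.02   -0.02]
  [ -0.05    0.97   -0.06   -0.09]
  [ -0.15   -0.18    0.88   -0.14]
  [ -0.13   -0.03   -0.13    0.95]
Leontief inverse L = M⁻¹:
  [  1.0908    0.0865    0.0361    0.0365]
  [  0.0877    1.0577    0.0912    0.1155]
  [  0.2331    0.2436    1.1883    0.2031]
  [  0.1839    0.0786    0.1704    1.0891]
Total output x = L · d:
  x_0 = 1.0908·17 + 0.0865·46 + 0.0361·55 + 0.0365·51 = 26.3704
  x_1 = 0.0877·17 + 1.0577·46 + 0.0912·55 + 0.1155·51 = 61.0522
  x_2 = 0.2331·17 + 0.2436·46 + 1.1883·55 + 0.2031·51 = 90.8829
  x_3 = 0.1839·17 + 0.0786·46 + 0.1704·55 + 1.0891·51 = 71.6574
Output multipliers (column sums of L):
  Construction: 1.5957
  Agriculture: 1.4665
  Finance: 1.4860
  Electronics: 1.4441

Construction (1.5957)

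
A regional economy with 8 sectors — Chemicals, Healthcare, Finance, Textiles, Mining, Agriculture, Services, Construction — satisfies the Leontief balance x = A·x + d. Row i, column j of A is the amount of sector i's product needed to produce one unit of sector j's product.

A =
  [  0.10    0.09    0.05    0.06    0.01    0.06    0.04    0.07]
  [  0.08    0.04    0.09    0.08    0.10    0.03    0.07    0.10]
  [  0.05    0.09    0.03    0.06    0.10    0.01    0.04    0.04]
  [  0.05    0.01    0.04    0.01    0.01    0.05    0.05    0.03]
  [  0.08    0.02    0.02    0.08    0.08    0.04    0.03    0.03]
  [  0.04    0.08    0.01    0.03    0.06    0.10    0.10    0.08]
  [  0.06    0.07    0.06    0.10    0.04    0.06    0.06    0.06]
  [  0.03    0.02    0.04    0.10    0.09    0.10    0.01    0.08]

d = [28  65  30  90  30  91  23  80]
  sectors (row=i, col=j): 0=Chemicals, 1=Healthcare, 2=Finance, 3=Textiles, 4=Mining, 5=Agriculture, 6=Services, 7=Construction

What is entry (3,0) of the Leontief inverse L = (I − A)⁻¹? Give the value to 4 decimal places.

L[3,0] = 0.0781

Form M = I − A:
  [  0.90   -0.09   -0.05   -0.06   -0.01   -0.06   -0.04   -0.07]
  [ -0.08    0.96   -0.09   -0.08   -0.10   -0.03   -0.07   -0.10]
  [ -0.05   -0.09    0.97   -0.06   -0.10   -0.01   -0.04   -0.04]
  [ -0.05   -0.01   -0.04    0.99   -0.01   -0.05   -0.05   -0.03]
  [ -0.08   -0.02   -0.02   -0.08    0.92   -0.04   -0.03   -0.03]
  [ -0.04   -0.08   -0.01   -0.03   -0.06    0.90   -0.10   -0.08]
  [ -0.06   -0.07   -0.06   -0.10   -0.04   -0.06    0.94   -0.06]
  [ -0.03   -0.02   -0.04   -0.10   -0.09   -0.10   -0.01    0.92]
Leontief inverse L = M⁻¹:
  [  1.1552    0.1374    0.0900    0.1164    0.0620    0.1117    0.0846    0.1278]
  [  0.1444    1.0919    0.1331    0.1490    0.1630    0.0887    0.1174    0.1610]
  [  0.0994    0.1247    1.0639    0.1101    0.1463    0.0497    0.0755    0.0850]
  [  0.0781    0.0376    0.0590    1.0403    0.0368    0.0781    0.0741    0.0593]
  [  0.1230    0.0529    0.0467    0.1202    1.1149    0.0784    0.0622    0.0683]
  [  0.0958    0.1274    0.0500    0.0929    0.1171    1.1582    0.1491    0.1406]
  [  0.1154    0.1161    0.0995    0.1567    0.0931    0.1121    1.1061    0.1158]
  [  0.0773    0.0580    0.0696    0.1485    0.1387    0.1510    0.0510    1.1280]
Total output x = L · d:
  x_0 = 1.1552·28 + 0.1374·65 + 0.0900·30 + 0.1164·90 + 0.0620·30 + 0.1117·91 + 0.0846·23 + 0.1278·80 = 78.6423
  x_1 = 0.1444·28 + 1.0919·65 + 0.1331·30 + 0.1490·90 + 0.1630·30 + 0.0887·91 + 0.1174·23 + 0.1610·80 = 120.9687
  x_2 = 0.0994·28 + 0.1247·65 + 1.0639·30 + 0.1101·90 + 0.1463·30 + 0.0497·91 + 0.0755·23 + 0.0850·80 = 70.1576
  x_3 = 0.0781·28 + 0.0376·65 + 0.0590·30 + 1.0403·90 + 0.0368·30 + 0.0781·91 + 0.0741·23 + 0.0593·80 = 114.6807
  x_4 = 0.1230·28 + 0.0529·65 + 0.0467·30 + 0.1202·90 + 1.1149·30 + 0.0784·91 + 0.0622·23 + 0.0683·80 = 66.5792
  x_5 = 0.0958·28 + 0.1274·65 + 0.0500·30 + 0.0929·90 + 0.1171·30 + 1.1582·91 + 0.1491·23 + 0.1406·80 = 144.4140
  x_6 = 0.1154·28 + 0.1161·65 + 0.0995·30 + 0.1567·90 + 0.0931·30 + 0.1121·91 + 1.1061·23 + 0.1158·80 = 75.5678
  x_7 = 0.0773·28 + 0.0580·65 + 0.0696·30 + 0.1485·90 + 0.1387·30 + 0.1510·91 + 0.0510·23 + 1.1280·80 = 130.6981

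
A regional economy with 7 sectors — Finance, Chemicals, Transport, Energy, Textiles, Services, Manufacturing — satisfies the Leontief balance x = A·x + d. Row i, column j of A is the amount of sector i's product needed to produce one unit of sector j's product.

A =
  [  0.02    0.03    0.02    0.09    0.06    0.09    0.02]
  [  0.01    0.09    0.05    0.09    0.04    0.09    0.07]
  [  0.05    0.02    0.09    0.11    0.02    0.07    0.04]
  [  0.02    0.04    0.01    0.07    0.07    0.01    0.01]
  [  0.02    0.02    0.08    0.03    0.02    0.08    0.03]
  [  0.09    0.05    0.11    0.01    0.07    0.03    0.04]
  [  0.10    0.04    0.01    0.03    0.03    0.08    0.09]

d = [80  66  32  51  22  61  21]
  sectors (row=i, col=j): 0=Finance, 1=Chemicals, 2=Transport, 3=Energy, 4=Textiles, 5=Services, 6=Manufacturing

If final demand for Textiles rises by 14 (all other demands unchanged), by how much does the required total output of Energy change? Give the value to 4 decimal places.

Form M = I − A:
  [  0.98   -0.03   -0.02   -0.09   -0.06   -0.09   -0.02]
  [ -0.01    0.91   -0.05   -0.09   -0.04   -0.09   -0.07]
  [ -0.05   -0.02    0.91   -0.11   -0.02   -0.07   -0.04]
  [ -0.02   -0.04   -0.01    0.93   -0.07   -0.01   -0.01]
  [ -0.02   -0.02   -0.08   -0.03    0.98   -0.08   -0.03]
  [ -0.09   -0.05   -0.11   -0.01   -0.07    0.97   -0.04]
  [ -0.10   -0.04   -0.01   -0.03   -0.03   -0.08    0.91]
Leontief inverse L = M⁻¹:
  [  1.0421    0.0505    0.0489    0.1167    0.0847    0.1162    0.0381]
  [  0.0422    1.1210    0.0870    0.1298    0.0717    0.1297    0.1005]
  [  0.0775    0.0432    1.1221    0.1491    0.0493    0.1029    0.0621]
  [  0.0309    0.0540    0.0270    1.0905    0.0854    0.0299    0.0221]
  [  0.0429    0.0371    0.1083    0.0568    1.0398    0.1055    0.0481]
  [  0.1164    0.0733    0.1460    0.0524    0.0955    1.0729    0.0655]
  [  0.1299    0.0647    0.0388    0.0626    0.0585    0.1184    1.1163]
Total output x = L · d:
  x_0 = 1.0421·80 + 0.0505·66 + 0.0489·32 + 0.1167·51 + 0.0847·22 + 0.1162·61 + 0.0381·21 = 103.9689
  x_1 = 0.0422·80 + 1.1210·66 + 0.0870·32 + 0.1298·51 + 0.0717·22 + 0.1297·61 + 0.1005·21 = 98.3697
  x_2 = 0.0775·80 + 0.0432·66 + 1.1221·32 + 0.1491·51 + 0.0493·22 + 0.1029·61 + 0.0621·21 = 61.2348
  x_3 = 0.0309·80 + 0.0540·66 + 0.0270·32 + 1.0905·51 + 0.0854·22 + 0.0299·61 + 0.0221·21 = 66.6887
  x_4 = 0.0429·80 + 0.0371·66 + 0.1083·32 + 0.0568·51 + 1.0398·22 + 0.1055·61 + 0.0481·21 = 42.5619
  x_5 = 0.1164·80 + 0.0733·66 + 0.1460·32 + 0.0524·51 + 0.0955·22 + 1.0729·61 + 0.0655·21 = 90.4120
  x_6 = 0.1299·80 + 0.0647·66 + 0.0388·32 + 0.0626·51 + 0.0585·22 + 0.1184·61 + 1.1163·21 = 51.0489
Δx_3 = L[3,4] · Δd_4 = 0.0854 · 14 = 1.1950

1.1950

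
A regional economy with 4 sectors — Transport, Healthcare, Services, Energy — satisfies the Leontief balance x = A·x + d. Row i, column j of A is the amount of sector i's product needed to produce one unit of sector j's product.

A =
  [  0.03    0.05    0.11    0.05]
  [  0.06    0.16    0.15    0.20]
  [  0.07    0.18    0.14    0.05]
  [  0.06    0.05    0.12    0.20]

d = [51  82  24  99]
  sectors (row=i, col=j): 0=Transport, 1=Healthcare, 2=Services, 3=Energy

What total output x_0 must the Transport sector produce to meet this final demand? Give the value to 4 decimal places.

76.6416

Form M = I − A:
  [  0.97   -0.05   -0.11   -0.05]
  [ -0.06    0.84   -0.15   -0.20]
  [ -0.07   -0.18    0.86   -0.05]
  [ -0.06   -0.05   -0.12    0.80]
Leontief inverse L = M⁻¹:
  [  1.0559    0.1049    0.1677    0.1027]
  [  0.1212    1.2797    0.2869    0.3454]
  [  0.1174    0.2840    1.2492    0.1564]
  [  0.1044    0.1304    0.2179    1.3028]
Total output x = L · d:
  x_0 = 1.0559·51 + 0.1049·82 + 0.1677·24 + 0.1027·99 = 76.6416
  x_1 = 0.1212·51 + 1.2797·82 + 0.2869·24 + 0.3454·99 = 152.2062
  x_2 = 0.1174·51 + 0.2840·82 + 1.2492·24 + 0.1564·99 = 74.7362
  x_3 = 0.1044·51 + 0.1304·82 + 0.2179·24 + 1.3028·99 = 150.2214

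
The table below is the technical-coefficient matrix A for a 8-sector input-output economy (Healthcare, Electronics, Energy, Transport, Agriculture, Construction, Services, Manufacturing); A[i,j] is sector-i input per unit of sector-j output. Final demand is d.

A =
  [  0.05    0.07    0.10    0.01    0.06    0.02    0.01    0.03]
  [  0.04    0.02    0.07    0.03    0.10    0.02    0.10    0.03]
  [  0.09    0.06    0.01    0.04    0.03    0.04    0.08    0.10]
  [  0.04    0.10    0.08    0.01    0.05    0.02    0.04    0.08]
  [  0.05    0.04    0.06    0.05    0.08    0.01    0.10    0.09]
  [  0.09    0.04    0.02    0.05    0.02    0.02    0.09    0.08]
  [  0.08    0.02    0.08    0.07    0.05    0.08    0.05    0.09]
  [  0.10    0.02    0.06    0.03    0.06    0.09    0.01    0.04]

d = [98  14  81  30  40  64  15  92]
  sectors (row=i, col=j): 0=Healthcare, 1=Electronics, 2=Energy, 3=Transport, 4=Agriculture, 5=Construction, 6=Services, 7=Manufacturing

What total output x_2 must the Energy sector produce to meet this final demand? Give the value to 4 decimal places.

Form M = I − A:
  [  0.95   -0.07   -0.10   -0.01   -0.06   -0.02   -0.01   -0.03]
  [ -0.04    0.98   -0.07   -0.03   -0.10   -0.02   -0.10   -0.03]
  [ -0.09   -0.06    0.99   -0.04   -0.03   -0.04   -0.08   -0.10]
  [ -0.04   -0.10   -0.08    0.99   -0.05   -0.02   -0.04   -0.08]
  [ -0.05   -0.04   -0.06   -0.05    0.92   -0.01   -0.10   -0.09]
  [ -0.09   -0.04   -0.02   -0.05   -0.02    0.98   -0.09   -0.08]
  [ -0.08   -0.02   -0.08   -0.07   -0.05   -0.08    0.95   -0.09]
  [ -0.10   -0.02   -0.06   -0.03   -0.06   -0.09   -0.01    0.96]
Leontief inverse L = M⁻¹:
  [  1.0915    0.0976    0.1347    0.0320    0.0961    0.0419    0.0493    0.0710]
  [  0.0909    1.0525    0.1148    0.0599    0.1417    0.0502    0.1445    0.0837]
  [  0.1440    0.0938    1.0615    0.0677    0.0757    0.0737    0.1201    0.1482]
  [  0.0911    0.1301    0.1235    1.0371    0.0945    0.0503    0.0848    0.1272]
  [  0.1094    0.0772    0.1134    0.0824    1.1293    0.0473    0.1472    0.1481]
  [  0.1392    0.0723    0.0679    0.0752    0.0611    1.0514    0.1253    0.1250]
  [  0.1442    0.0632    0.1336    0.1019    0.0983    0.1164    1.0993    0.1509]
  [  0.1488    0.0543    0.1015    0.0545    0.0980    0.1143    0.0507    1.0866]
Total output x = L · d:
  x_0 = 1.0915·98 + 0.0976·14 + 0.1347·81 + 0.0320·30 + 0.0961·40 + 0.0419·64 + 0.0493·15 + 0.0710·92 = 134.0062
  x_1 = 0.0909·98 + 1.0525·14 + 0.1148·81 + 0.0599·30 + 0.1417·40 + 0.0502·64 + 0.1445·15 + 0.0837·92 = 53.4873
  x_2 = 0.1440·98 + 0.0938·14 + 1.0615·81 + 0.0677·30 + 0.0757·40 + 0.0737·64 + 0.1201·15 + 0.1482·92 = 126.6225
  x_3 = 0.0911·98 + 0.1301·14 + 0.1235·81 + 1.0371·30 + 0.0945·40 + 0.0503·64 + 0.0848·15 + 0.1272·92 = 71.8407
  x_4 = 0.1094·98 + 0.0772·14 + 0.1134·81 + 0.0824·30 + 1.1293·40 + 0.0473·64 + 0.1472·15 + 0.1481·92 = 87.4924
  x_5 = 0.1392·98 + 0.0723·14 + 0.0679·81 + 0.0752·30 + 0.0611·40 + 1.0514·64 + 0.1253·15 + 0.1250·92 = 105.5154
  x_6 = 0.1442·98 + 0.0632·14 + 0.1336·81 + 0.1019·30 + 0.0983·40 + 0.1164·64 + 1.0993·15 + 0.1509·92 = 70.6414
  x_7 = 0.1488·98 + 0.0543·14 + 0.1015·81 + 0.0545·30 + 0.0980·40 + 0.1143·64 + 0.0507·15 + 1.0866·92 = 137.1618

126.6225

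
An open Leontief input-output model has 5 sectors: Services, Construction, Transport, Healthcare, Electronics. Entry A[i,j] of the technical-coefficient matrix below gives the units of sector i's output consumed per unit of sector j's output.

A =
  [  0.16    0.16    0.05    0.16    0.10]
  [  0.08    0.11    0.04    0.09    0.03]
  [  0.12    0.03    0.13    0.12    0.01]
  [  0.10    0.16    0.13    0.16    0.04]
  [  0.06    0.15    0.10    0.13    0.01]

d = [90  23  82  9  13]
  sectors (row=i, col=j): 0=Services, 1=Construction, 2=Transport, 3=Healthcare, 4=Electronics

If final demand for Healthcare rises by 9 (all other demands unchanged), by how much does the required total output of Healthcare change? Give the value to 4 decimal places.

11.8067

Form M = I − A:
  [  0.84   -0.16   -0.05   -0.16   -0.10]
  [ -0.08    0.89   -0.04   -0.09   -0.03]
  [ -0.12   -0.03    0.87   -0.12   -0.01]
  [ -0.10   -0.16   -0.13    0.84   -0.04]
  [ -0.06   -0.15   -0.10   -0.13    0.99]
Leontief inverse L = M⁻¹:
  [  1.2935    0.3228    0.1559    0.3273    0.1552]
  [  0.1538    1.1972    0.0978    0.1808    0.0601]
  [  0.2164    0.1299    1.2084    0.2351    0.0475]
  [  0.2241    0.2986    0.2326    1.3119    0.0870]
  [  0.1530    0.2533    0.1769    0.2432    1.0448]
Total output x = L · d:
  x_0 = 1.2935·90 + 0.3228·23 + 0.1559·82 + 0.3273·9 + 0.1552·13 = 141.5935
  x_1 = 0.1538·90 + 1.1972·23 + 0.0978·82 + 0.1808·9 + 0.0601·13 = 51.8084
  x_2 = 0.2164·90 + 0.1299·23 + 1.2084·82 + 0.2351·9 + 0.0475·13 = 124.2874
  x_3 = 0.2241·90 + 0.2986·23 + 0.2326·82 + 1.3119·9 + 0.0870·13 = 59.0487
  x_4 = 0.1530·90 + 0.2533·23 + 0.1769·82 + 0.2432·9 + 1.0448·13 = 49.8706
Δx_3 = L[3,3] · Δd_3 = 1.3119 · 9 = 11.8067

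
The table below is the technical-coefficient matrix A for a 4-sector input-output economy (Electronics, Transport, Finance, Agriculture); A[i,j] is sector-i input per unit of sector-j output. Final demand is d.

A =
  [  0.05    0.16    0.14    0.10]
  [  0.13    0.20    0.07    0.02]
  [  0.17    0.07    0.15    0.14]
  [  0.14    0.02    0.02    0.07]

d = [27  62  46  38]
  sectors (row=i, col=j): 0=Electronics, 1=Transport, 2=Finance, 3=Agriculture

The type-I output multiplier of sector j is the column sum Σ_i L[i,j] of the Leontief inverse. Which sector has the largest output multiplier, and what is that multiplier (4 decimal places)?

Electronics (1.8263)

Form M = I − A:
  [  0.95   -0.16   -0.14   -0.10]
  [ -0.13    0.80   -0.07   -0.02]
  [ -0.17   -0.07    0.85   -0.14]
  [ -0.14   -0.02   -0.02    0.93]
Leontief inverse L = M⁻¹:
  [  1.1492    0.2526    0.2139    0.1612]
  [  0.2157    1.3076    0.1449    0.0731]
  [  0.2778    0.1697    1.2414    0.2204]
  [  0.1836    0.0698    0.0620    1.1058]
Total output x = L · d:
  x_0 = 1.1492·27 + 0.2526·62 + 0.2139·46 + 0.1612·38 = 62.6537
  x_1 = 0.2157·27 + 1.3076·62 + 0.1449·46 + 0.0731·38 = 96.3417
  x_2 = 0.2778·27 + 0.1697·62 + 1.2414·46 + 0.2204·38 = 83.5028
  x_3 = 0.1836·27 + 0.0698·62 + 0.0620·46 + 1.1058·38 = 54.1596
Output multipliers (column sums of L):
  Electronics: 1.8263
  Transport: 1.7997
  Finance: 1.6622
  Agriculture: 1.5606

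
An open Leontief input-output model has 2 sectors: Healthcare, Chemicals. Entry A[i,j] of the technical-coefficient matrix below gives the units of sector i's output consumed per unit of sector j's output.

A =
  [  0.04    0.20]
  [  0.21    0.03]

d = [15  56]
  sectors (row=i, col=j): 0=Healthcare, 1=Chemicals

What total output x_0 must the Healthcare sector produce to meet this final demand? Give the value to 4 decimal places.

28.9586

Form M = I − A:
  [  0.96   -0.20]
  [ -0.21    0.97]
Leontief inverse L = M⁻¹:
  [  1.0909    0.2249]
  [  0.2362    1.0796]
Total output x = L · d:
  x_0 = 1.0909·15 + 0.2249·56 = 28.9586
  x_1 = 0.2362·15 + 1.0796·56 = 64.0013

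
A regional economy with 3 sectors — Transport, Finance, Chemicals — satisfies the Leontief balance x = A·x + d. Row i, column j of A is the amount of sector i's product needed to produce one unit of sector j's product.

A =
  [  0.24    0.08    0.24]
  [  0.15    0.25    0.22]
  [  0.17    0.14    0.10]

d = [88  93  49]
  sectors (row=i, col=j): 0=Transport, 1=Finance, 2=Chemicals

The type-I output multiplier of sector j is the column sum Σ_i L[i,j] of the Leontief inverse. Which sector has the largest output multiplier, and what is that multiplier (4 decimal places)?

Form M = I − A:
  [  0.76   -0.08   -0.24]
  [ -0.15    0.75   -0.22]
  [ -0.17   -0.14    0.90]
Leontief inverse L = M⁻¹:
  [  1.4636    0.2399    0.4489]
  [  0.3917    1.4613    0.4617]
  [  0.3374    0.2726    1.2677]
Total output x = L · d:
  x_0 = 1.4636·88 + 0.2399·93 + 0.4489·49 = 173.1025
  x_1 = 0.3917·88 + 1.4613·93 + 0.4617·49 = 192.9880
  x_2 = 0.3374·88 + 0.2726·93 + 1.2677·49 = 117.1619
Output multipliers (column sums of L):
  Transport: 2.1926
  Finance: 1.9738
  Chemicals: 2.1783

Transport (2.1926)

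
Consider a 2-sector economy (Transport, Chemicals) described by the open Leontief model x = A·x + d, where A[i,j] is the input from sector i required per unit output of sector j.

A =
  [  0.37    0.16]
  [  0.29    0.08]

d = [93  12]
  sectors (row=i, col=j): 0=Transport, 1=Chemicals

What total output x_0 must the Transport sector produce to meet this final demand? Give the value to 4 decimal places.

Form M = I − A:
  [  0.63   -0.16]
  [ -0.29    0.92]
Leontief inverse L = M⁻¹:
  [  1.7254    0.3001]
  [  0.5439    1.1815]
Total output x = L · d:
  x_0 = 1.7254·93 + 0.3001·12 = 164.0660
  x_1 = 0.5439·93 + 1.1815·12 = 64.7599

164.0660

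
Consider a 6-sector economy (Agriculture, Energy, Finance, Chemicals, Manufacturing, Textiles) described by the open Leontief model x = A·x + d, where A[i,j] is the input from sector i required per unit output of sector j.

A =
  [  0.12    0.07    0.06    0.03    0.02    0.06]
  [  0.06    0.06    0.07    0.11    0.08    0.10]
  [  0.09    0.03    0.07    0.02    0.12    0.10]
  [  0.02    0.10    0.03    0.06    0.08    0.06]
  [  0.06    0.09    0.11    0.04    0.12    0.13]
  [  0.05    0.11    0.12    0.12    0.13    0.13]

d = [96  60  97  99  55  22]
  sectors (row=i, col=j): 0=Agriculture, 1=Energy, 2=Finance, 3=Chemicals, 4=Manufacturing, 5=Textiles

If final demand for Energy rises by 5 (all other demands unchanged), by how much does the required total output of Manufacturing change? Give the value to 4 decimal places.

Form M = I − A:
  [  0.88   -0.07   -0.06   -0.03   -0.02   -0.06]
  [ -0.06    0.94   -0.07   -0.11   -0.08   -0.10]
  [ -0.09   -0.03    0.93   -0.02   -0.12   -0.10]
  [ -0.02   -0.10   -0.03    0.94   -0.08   -0.06]
  [ -0.06   -0.09   -0.11   -0.04    0.88   -0.13]
  [ -0.05   -0.11   -0.12   -0.12   -0.13    0.87]
Leontief inverse L = M⁻¹:
  [  1.1701    0.1204    0.1121    0.0730    0.0778    0.1241]
  [  0.1183    1.1341    0.1433    0.1713    0.1693    0.1921]
  [  0.1496    0.0968    1.1428    0.0730    0.2025    0.1881]
  [  0.0619    0.1546    0.0856    1.1086    0.1472    0.1303]
  [  0.1328    0.1745    0.2022    0.1124    1.2291    0.2439]
  [  0.1312    0.2111    0.2242    0.2056    0.2578    1.2612]
Total output x = L · d:
  x_0 = 1.1701·96 + 0.1204·60 + 0.1121·97 + 0.0730·99 + 0.0778·55 + 0.1241·22 = 144.6601
  x_1 = 0.1183·96 + 1.1341·60 + 0.1433·97 + 0.1713·99 + 0.1693·55 + 0.1921·22 = 123.8039
  x_2 = 0.1496·96 + 0.0968·60 + 1.1428·97 + 0.0730·99 + 0.2025·55 + 0.1881·22 = 153.5243
  x_3 = 0.0619·96 + 0.1546·60 + 0.0856·97 + 1.1086·99 + 0.1472·55 + 0.1303·22 = 144.2448
  x_4 = 0.1328·96 + 0.1745·60 + 0.2022·97 + 0.1124·99 + 1.2291·55 + 0.2439·22 = 126.9173
  x_5 = 0.1312·96 + 0.2111·60 + 0.2242·97 + 0.2056·99 + 0.2578·55 + 1.2612·22 = 109.2908
Δx_4 = L[4,1] · Δd_1 = 0.1745 · 5 = 0.8725

0.8725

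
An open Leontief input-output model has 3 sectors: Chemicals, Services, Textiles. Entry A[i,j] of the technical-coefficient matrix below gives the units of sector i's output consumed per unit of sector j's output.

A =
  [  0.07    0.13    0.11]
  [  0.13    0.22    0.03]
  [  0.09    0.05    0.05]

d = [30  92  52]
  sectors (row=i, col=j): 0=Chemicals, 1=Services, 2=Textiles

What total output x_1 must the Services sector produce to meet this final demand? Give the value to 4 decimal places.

Form M = I − A:
  [  0.93   -0.13   -0.11]
  [ -0.13    0.78   -0.03]
  [ -0.09   -0.05    0.95]
Leontief inverse L = M⁻¹:
  [  1.1156    0.1946    0.1353]
  [  0.1904    1.3179    0.0637]
  [  0.1157    0.0878    1.0688]
Total output x = L · d:
  x_0 = 1.1156·30 + 0.1946·92 + 0.1353·52 = 58.4068
  x_1 = 0.1904·30 + 1.3179·92 + 0.0637·52 = 130.2650
  x_2 = 0.1157·30 + 0.0878·92 + 1.0688·52 = 67.1262

130.2650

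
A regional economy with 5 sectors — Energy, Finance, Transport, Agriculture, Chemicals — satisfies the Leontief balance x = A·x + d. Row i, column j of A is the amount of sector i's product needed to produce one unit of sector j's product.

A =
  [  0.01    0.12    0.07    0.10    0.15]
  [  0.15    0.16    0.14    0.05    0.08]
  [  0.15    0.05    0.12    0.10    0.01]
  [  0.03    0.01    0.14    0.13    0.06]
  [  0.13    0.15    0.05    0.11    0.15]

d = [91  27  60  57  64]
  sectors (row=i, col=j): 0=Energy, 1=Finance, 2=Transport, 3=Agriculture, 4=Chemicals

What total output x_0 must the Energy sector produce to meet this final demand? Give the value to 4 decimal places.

Form M = I − A:
  [  0.99   -0.12   -0.07   -0.10   -0.15]
  [ -0.15    0.84   -0.14   -0.05   -0.08]
  [ -0.15   -0.05    0.88   -0.10   -0.01]
  [ -0.03   -0.01   -0.14    0.87   -0.06]
  [ -0.13   -0.15   -0.05   -0.11    0.85]
Leontief inverse L = M⁻¹:
  [  1.1026    0.2105    0.1639    0.1867    0.2295]
  [  0.2612    1.2773    0.2590    0.1560    0.1804]
  [  0.2160    0.1183    1.2053    0.1798    0.0761]
  [  0.0923    0.0598    0.2143    1.2019    0.1093]
  [  0.2394    0.2723    0.1694    0.2222    1.2620]
Total output x = L · d:
  x_0 = 1.1026·91 + 0.2105·27 + 0.1639·60 + 0.1867·57 + 0.2295·64 = 141.1874
  x_1 = 0.2612·91 + 1.2773·27 + 0.2590·60 + 0.1560·57 + 0.1804·64 = 94.2332
  x_2 = 0.2160·91 + 0.1183·27 + 1.2053·60 + 0.1798·57 + 0.0761·64 = 110.2888
  x_3 = 0.0923·91 + 0.0598·27 + 0.2143·60 + 1.2019·57 + 0.1093·64 = 98.3707
  x_4 = 0.2394·91 + 0.2723·27 + 0.1694·60 + 0.2222·57 + 1.2620·64 = 132.7348

141.1874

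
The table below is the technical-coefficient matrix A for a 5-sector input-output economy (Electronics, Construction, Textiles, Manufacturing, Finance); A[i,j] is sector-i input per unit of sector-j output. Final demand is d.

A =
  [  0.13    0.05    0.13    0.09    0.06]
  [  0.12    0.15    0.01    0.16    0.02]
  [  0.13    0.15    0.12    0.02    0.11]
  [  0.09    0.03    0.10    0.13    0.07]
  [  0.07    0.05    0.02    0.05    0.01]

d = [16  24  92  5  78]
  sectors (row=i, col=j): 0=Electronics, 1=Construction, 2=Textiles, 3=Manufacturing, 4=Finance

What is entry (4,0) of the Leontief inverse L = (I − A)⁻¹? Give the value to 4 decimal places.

Form M = I − A:
  [  0.87   -0.05   -0.13   -0.09   -0.06]
  [ -0.12    0.85   -0.01   -0.16   -0.02]
  [ -0.13   -0.15    0.88   -0.02   -0.11]
  [ -0.09   -0.03   -0.10    0.87   -0.07]
  [ -0.07   -0.05   -0.02   -0.05    0.99]
Leontief inverse L = M⁻¹:
  [  1.2215    0.1197    0.2024    0.1594    0.1102]
  [  0.2097    1.2145    0.0747    0.2504    0.0632]
  [  0.2338    0.2366    1.1890    0.1041    0.1584]
  [  0.1693    0.0878    0.1642    1.1935    0.1147]
  [  0.1102    0.0790    0.0504    0.0863    1.0301]
Total output x = L · d:
  x_0 = 1.2215·16 + 0.1197·24 + 0.2024·92 + 0.1594·5 + 0.1102·78 = 50.4337
  x_1 = 0.2097·16 + 1.2145·24 + 0.0747·92 + 0.2504·5 + 0.0632·78 = 45.5584
  x_2 = 0.2338·16 + 0.2366·24 + 1.1890·92 + 0.1041·5 + 0.1584·78 = 131.6876
  x_3 = 0.1693·16 + 0.0878·24 + 0.1642·92 + 1.1935·5 + 0.1147·78 = 34.8388
  x_4 = 0.1102·16 + 0.0790·24 + 0.0504·92 + 0.0863·5 + 1.0301·78 = 89.0747

L[4,0] = 0.1102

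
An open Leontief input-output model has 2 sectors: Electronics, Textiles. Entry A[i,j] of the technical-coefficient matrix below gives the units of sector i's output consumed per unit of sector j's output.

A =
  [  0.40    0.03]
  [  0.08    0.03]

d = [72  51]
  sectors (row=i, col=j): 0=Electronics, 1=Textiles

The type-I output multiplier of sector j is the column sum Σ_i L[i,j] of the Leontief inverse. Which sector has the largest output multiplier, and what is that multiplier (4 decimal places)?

Form M = I − A:
  [  0.60   -0.03]
  [ -0.08    0.97]
Leontief inverse L = M⁻¹:
  [  1.6736    0.0518]
  [  0.1380    1.0352]
Total output x = L · d:
  x_0 = 1.6736·72 + 0.0518·51 = 123.1366
  x_1 = 0.1380·72 + 1.0352·51 = 62.7329
Output multipliers (column sums of L):
  Electronics: 1.8116
  Textiles: 1.0870

Electronics (1.8116)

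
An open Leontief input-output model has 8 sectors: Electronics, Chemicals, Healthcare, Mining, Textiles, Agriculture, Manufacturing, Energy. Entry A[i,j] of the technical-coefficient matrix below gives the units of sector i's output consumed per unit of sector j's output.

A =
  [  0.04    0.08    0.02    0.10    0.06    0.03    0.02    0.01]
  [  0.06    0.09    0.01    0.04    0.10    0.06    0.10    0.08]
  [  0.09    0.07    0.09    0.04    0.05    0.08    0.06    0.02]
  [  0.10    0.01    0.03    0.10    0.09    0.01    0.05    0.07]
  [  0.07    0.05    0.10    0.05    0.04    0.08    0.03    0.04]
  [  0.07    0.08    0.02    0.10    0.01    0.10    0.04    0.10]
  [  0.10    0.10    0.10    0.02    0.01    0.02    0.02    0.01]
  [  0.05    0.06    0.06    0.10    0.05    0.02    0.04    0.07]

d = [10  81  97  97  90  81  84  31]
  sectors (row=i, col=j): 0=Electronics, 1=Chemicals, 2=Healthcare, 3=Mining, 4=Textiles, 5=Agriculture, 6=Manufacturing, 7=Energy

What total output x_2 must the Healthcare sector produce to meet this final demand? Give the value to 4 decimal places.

162.6139

Form M = I − A:
  [  0.96   -0.08   -0.02   -0.10   -0.06   -0.03   -0.02   -0.01]
  [ -0.06    0.91   -0.01   -0.04   -0.10   -0.06   -0.10   -0.08]
  [ -0.09   -0.07    0.91   -0.04   -0.05   -0.08   -0.06   -0.02]
  [ -0.10   -0.01   -0.03    0.90   -0.09   -0.01   -0.05   -0.07]
  [ -0.07   -0.05   -0.10   -0.05    0.96   -0.08   -0.03   -0.04]
  [ -0.07   -0.08   -0.02   -0.10   -0.01    0.90   -0.04   -0.10]
  [ -0.10   -0.10   -0.10   -0.02   -0.01   -0.02    0.98   -0.01]
  [ -0.05   -0.06   -0.06   -0.10   -0.05   -0.02   -0.04    0.93]
Leontief inverse L = M⁻¹:
  [  1.0891    0.1211    0.0514    0.1474    0.1008    0.0617    0.0527    0.0459]
  [  0.1302    1.1586    0.0626    0.1068    0.1515    0.1079    0.1445    0.1301]
  [  0.1563    0.1346    1.1364    0.1031    0.0984    0.1288    0.1027    0.0646]
  [  0.1592    0.0602    0.0746    1.1612    0.1359    0.0452    0.0836    0.1075]
  [  0.1315    0.1076    0.1429    0.1107    1.0853    0.1253    0.0698    0.0830]
  [  0.1378    0.1424    0.0620    0.1741    0.0639    1.1437    0.0850    0.1548]
  [  0.1489    0.1507    0.1329    0.0665    0.0519    0.0566    1.0560    0.0421]
  [  0.1106    0.1117    0.1029    0.1589    0.0981    0.0572    0.0788    1.1115]
Total output x = L · d:
  x_0 = 1.0891·10 + 0.1211·81 + 0.0514·97 + 0.1474·97 + 0.1008·90 + 0.0617·81 + 0.0527·84 + 0.0459·31 = 59.9020
  x_1 = 0.1302·10 + 1.1586·81 + 0.0626·97 + 0.1068·97 + 0.1515·90 + 0.1079·81 + 0.1445·84 + 0.1301·31 = 150.1288
  x_2 = 0.1563·10 + 0.1346·81 + 1.1364·97 + 0.1031·97 + 0.0984·90 + 0.1288·81 + 0.1027·84 + 0.0646·31 = 162.6139
  x_3 = 0.1592·10 + 0.0602·81 + 0.0746·97 + 1.1612·97 + 0.1359·90 + 0.0452·81 + 0.0836·84 + 0.1075·31 = 152.5910
  x_4 = 0.1315·10 + 0.1076·81 + 0.1429·97 + 0.1107·97 + 1.0853·90 + 0.1253·81 + 0.0698·84 + 0.0830·31 = 150.8893
  x_5 = 0.1378·10 + 0.1424·81 + 0.0620·97 + 0.1741·97 + 0.0639·90 + 1.1437·81 + 0.0850·84 + 0.1548·31 = 146.1376
  x_6 = 0.1489·10 + 0.1507·81 + 0.1329·97 + 0.0665·97 + 0.0519·90 + 0.0566·81 + 1.0560·84 + 0.0421·31 = 132.2947
  x_7 = 0.1106·10 + 0.1117·81 + 0.1029·97 + 0.1589·97 + 0.0981·90 + 0.0572·81 + 0.0788·84 + 1.1115·31 = 90.0836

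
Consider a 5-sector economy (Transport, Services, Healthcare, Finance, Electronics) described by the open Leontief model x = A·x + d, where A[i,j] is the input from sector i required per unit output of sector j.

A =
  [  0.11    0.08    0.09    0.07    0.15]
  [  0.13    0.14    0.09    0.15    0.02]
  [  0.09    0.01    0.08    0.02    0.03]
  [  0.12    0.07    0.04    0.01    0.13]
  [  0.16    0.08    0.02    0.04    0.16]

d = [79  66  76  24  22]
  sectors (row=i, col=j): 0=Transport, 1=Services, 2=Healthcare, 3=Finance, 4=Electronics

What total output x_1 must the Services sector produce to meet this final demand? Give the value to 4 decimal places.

Form M = I − A:
  [  0.89   -0.08   -0.09   -0.07   -0.15]
  [ -0.13    0.86   -0.09   -0.15   -0.02]
  [ -0.09   -0.01    0.92   -0.02   -0.03]
  [ -0.12   -0.07   -0.04    0.99   -0.13]
  [ -0.16   -0.08   -0.02   -0.04    0.84]
Leontief inverse L = M⁻¹:
  [  1.2203    0.1479    0.1445    0.1215    0.2454]
  [  0.2407    1.2141    0.1538    0.2085    0.1097]
  [  0.1352    0.0353    1.1069    0.0401    0.0707]
  [  0.2056    0.1250    0.0826    1.0536    0.2057]
  [  0.2684    0.1506    0.0725    0.0941    1.2591]
Total output x = L · d:
  x_0 = 1.2203·79 + 0.1479·66 + 0.1445·76 + 0.1215·24 + 0.2454·22 = 125.4625
  x_1 = 0.2407·79 + 1.2141·66 + 0.1538·76 + 0.2085·24 + 0.1097·22 = 118.2547
  x_2 = 0.1352·79 + 0.0353·66 + 1.1069·76 + 0.0401·24 + 0.0707·22 = 99.6566
  x_3 = 0.2056·79 + 0.1250·66 + 0.0826·76 + 1.0536·24 + 0.2057·22 = 60.5845
  x_4 = 0.2684·79 + 0.1506·66 + 0.0725·76 + 0.0941·24 + 1.2591·22 = 66.6082

118.2547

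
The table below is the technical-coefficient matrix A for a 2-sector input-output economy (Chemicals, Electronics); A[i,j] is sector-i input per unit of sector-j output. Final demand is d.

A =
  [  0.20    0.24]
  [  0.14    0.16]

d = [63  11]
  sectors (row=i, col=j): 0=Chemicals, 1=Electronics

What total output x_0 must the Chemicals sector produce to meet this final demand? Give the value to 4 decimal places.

87.0301

Form M = I − A:
  [  0.80   -0.24]
  [ -0.14    0.84]
Leontief inverse L = M⁻¹:
  [  1.3158    0.3759]
  [  0.2193    1.2531]
Total output x = L · d:
  x_0 = 1.3158·63 + 0.3759·11 = 87.0301
  x_1 = 0.2193·63 + 1.2531·11 = 27.6003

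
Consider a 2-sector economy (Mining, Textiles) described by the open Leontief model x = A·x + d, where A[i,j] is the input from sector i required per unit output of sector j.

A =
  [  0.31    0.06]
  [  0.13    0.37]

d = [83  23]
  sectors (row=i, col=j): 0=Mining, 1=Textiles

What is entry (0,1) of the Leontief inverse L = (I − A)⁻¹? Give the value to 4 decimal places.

L[0,1] = 0.1405

Form M = I − A:
  [  0.69   -0.06]
  [ -0.13    0.63]
Leontief inverse L = M⁻¹:
  [  1.4758    0.1405]
  [  0.3045    1.6163]
Total output x = L · d:
  x_0 = 1.4758·83 + 0.1405·23 = 125.7203
  x_1 = 0.3045·83 + 1.6163·23 = 62.4502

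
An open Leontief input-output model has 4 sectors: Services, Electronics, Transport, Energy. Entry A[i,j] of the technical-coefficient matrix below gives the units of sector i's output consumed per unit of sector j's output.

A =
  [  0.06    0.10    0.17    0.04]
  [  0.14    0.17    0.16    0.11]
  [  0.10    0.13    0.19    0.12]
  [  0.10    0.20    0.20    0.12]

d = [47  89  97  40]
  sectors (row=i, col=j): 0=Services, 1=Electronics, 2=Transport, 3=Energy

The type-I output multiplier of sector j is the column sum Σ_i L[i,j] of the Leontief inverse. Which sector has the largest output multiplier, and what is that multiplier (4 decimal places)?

Transport (2.5326)

Form M = I − A:
  [  0.94   -0.10   -0.17   -0.04]
  [ -0.14    0.83   -0.16   -0.11]
  [ -0.10   -0.13    0.81   -0.12]
  [ -0.10   -0.20   -0.20    0.88]
Leontief inverse L = M⁻¹:
  [  1.1421    0.2158    0.3123    0.1215]
  [  0.2668    1.3528    0.3808    0.2331]
  [  0.2194    0.3031    1.3994    0.2387]
  [  0.2403    0.4009    0.4401    1.2574]
Total output x = L · d:
  x_0 = 1.1421·47 + 0.2158·89 + 0.3123·97 + 0.1215·40 = 108.0400
  x_1 = 0.2668·47 + 1.3528·89 + 0.3808·97 + 0.2331·40 = 179.1981
  x_2 = 0.2194·47 + 0.3031·89 + 1.3994·97 + 0.2387·40 = 182.5857
  x_3 = 0.2403·47 + 0.4009·89 + 0.4401·97 + 1.2574·40 = 139.9554
Output multipliers (column sums of L):
  Services: 1.8686
  Electronics: 2.2726
  Transport: 2.5326
  Energy: 1.8507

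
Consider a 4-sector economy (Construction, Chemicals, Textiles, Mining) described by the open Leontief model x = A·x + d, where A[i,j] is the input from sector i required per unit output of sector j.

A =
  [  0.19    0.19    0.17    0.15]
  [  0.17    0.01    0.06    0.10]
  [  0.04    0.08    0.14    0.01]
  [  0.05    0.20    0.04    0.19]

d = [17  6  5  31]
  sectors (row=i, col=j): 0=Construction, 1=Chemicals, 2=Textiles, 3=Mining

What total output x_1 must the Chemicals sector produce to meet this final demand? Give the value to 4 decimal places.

Form M = I − A:
  [  0.81   -0.19   -0.17   -0.15]
  [ -0.17    0.99   -0.06   -0.10]
  [ -0.04   -0.08    0.86   -0.01]
  [ -0.05   -0.20   -0.04    0.81]
Leontief inverse L = M⁻¹:
  [  1.3391    0.3408    0.3022    0.2938]
  [  0.2503    1.1064    0.1352    0.1846]
  [  0.0873    0.1223    1.1907    0.0460]
  [  0.1488    0.3002    0.1108    1.3006]
Total output x = L · d:
  x_0 = 1.3391·17 + 0.3408·6 + 0.3022·5 + 0.2938·31 = 35.4284
  x_1 = 0.2503·17 + 1.1064·6 + 0.1352·5 + 0.1846·31 = 17.2917
  x_2 = 0.0873·17 + 0.1223·6 + 1.1907·5 + 0.0460·31 = 9.5959
  x_3 = 0.1488·17 + 0.3002·6 + 0.1108·5 + 1.3006·31 = 45.2020

17.2917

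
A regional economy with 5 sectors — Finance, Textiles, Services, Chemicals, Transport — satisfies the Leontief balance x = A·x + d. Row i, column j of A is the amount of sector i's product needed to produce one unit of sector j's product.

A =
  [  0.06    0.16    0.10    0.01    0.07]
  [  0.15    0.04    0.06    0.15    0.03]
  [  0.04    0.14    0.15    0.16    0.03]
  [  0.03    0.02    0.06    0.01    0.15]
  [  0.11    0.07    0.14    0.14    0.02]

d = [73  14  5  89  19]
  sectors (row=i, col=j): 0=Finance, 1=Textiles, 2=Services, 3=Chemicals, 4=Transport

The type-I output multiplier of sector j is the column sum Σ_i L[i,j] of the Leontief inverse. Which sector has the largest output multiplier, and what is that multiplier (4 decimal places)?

Services (1.8734)

Form M = I − A:
  [  0.94   -0.16   -0.10   -0.01   -0.07]
  [ -0.15    0.96   -0.06   -0.15   -0.03]
  [ -0.04   -0.14    0.85   -0.16   -0.03]
  [ -0.03   -0.02   -0.06    0.99   -0.15]
  [ -0.11   -0.07   -0.14   -0.14    0.98]
Leontief inverse L = M⁻¹:
  [  1.1216    0.2214    0.1711    0.0875    0.1055]
  [  0.1977    1.1037    0.1290    0.2018    0.0827]
  [  0.1042    0.2091    1.2355    0.2450    0.0892]
  [  0.0693    0.0633    0.1162    1.0637    0.1733]
  [  0.1648    0.1426    0.2215    0.2112    1.0757]
Total output x = L · d:
  x_0 = 1.1216·73 + 0.2214·14 + 0.1711·5 + 0.0875·89 + 0.1055·19 = 95.6189
  x_1 = 0.1977·73 + 1.1037·14 + 0.1290·5 + 0.2018·89 + 0.0827·19 = 50.0615
  x_2 = 0.1042·73 + 0.2091·14 + 1.2355·5 + 0.2450·89 + 0.0892·19 = 40.2136
  x_3 = 0.0693·73 + 0.0633·14 + 0.1162·5 + 1.0637·89 + 0.1733·19 = 104.4825
  x_4 = 0.1648·73 + 0.1426·14 + 0.2215·5 + 0.2112·89 + 1.0757·19 = 54.3672
Output multipliers (column sums of L):
  Finance: 1.6576
  Textiles: 1.7401
  Services: 1.8734
  Chemicals: 1.8091
  Transport: 1.5263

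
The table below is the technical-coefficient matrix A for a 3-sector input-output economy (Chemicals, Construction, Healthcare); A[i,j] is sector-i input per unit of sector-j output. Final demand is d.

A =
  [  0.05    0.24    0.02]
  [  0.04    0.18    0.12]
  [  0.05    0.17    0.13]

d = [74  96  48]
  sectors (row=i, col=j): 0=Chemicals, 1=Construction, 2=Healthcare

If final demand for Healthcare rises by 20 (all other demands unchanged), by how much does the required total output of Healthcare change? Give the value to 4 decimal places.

Form M = I − A:
  [  0.95   -0.24   -0.02]
  [ -0.04    0.82   -0.12]
  [ -0.05   -0.17    0.87]
Leontief inverse L = M⁻¹:
  [  1.0701    0.3277    0.0698]
  [  0.0630    1.2747    0.1773]
  [  0.0738    0.2679    1.1881]
Total output x = L · d:
  x_0 = 1.0701·74 + 0.3277·96 + 0.0698·48 = 113.9941
  x_1 = 0.0630·74 + 1.2747·96 + 0.1773·48 = 135.5425
  x_2 = 0.0738·74 + 0.2679·96 + 1.1881·48 = 88.2091
Δx_2 = L[2,2] · Δd_2 = 1.1881 · 20 = 23.7615

23.7615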